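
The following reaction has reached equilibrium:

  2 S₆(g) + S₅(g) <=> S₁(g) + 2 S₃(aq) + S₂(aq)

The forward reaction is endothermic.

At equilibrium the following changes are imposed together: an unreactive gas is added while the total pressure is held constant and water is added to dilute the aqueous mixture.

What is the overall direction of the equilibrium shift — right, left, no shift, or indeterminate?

Adding inert gas at constant total pressure expands the volume and lowers every reacting partial pressure. With Δn_gas = 1 − 3 = -2, Q moves away from K toward the side with fewer gas moles, so the system shifts toward the side with more gas moles — to the left.
Dilution lowers every aqueous concentration by the same factor. Δn_aq = 3 − 0 = +3, so the system shifts toward the side with more dissolved moles — to the right.
The individual effects push in opposite directions; without quantitative information the net direction cannot be determined.

cannot be determined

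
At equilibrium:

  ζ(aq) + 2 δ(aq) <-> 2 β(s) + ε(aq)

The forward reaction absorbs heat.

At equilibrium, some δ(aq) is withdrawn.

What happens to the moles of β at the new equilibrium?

Removing δ (aq), a reactant, drives the reaction to the left.
The net shift is to the left. β is a product, so its amount decreases.

decreases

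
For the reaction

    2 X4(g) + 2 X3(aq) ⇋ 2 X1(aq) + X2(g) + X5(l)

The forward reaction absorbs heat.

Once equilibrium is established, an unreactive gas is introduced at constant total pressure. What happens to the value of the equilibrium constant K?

The equilibrium constant depends only on temperature. This perturbation may move the position of equilibrium, but since T is unchanged, K itself is unchanged.

unchanged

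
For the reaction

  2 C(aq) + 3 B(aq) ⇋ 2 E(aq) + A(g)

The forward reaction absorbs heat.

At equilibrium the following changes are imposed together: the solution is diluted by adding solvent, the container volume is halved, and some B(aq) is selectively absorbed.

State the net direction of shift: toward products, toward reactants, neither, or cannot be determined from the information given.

left

Dilution lowers every aqueous concentration by the same factor. Δn_aq = 2 − 5 = -3, so the system shifts toward the side with more dissolved moles — to the left.
Gas moles: reactants 0, products 1 (Δn_gas = +1). Compression shifts the system toward the side with fewer moles of gas — to the left.
Removing B (aq), a reactant, drives the reaction to the left.
All effects act in the same direction — net shift to the left.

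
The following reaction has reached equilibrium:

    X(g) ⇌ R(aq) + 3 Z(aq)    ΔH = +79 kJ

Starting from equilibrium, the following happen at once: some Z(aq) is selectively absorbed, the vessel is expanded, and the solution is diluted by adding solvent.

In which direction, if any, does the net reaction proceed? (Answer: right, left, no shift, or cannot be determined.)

cannot be determined

Removing Z (aq), a product, drives the reaction to the right.
Gas moles: reactants 1, products 0 (Δn_gas = -1). Expansion shifts the system toward the side with more moles of gas — to the left.
Dilution lowers every aqueous concentration by the same factor. Δn_aq = 4 − 0 = +4, so the system shifts toward the side with more dissolved moles — to the right.
The individual effects push in opposite directions; without quantitative information the net direction cannot be determined.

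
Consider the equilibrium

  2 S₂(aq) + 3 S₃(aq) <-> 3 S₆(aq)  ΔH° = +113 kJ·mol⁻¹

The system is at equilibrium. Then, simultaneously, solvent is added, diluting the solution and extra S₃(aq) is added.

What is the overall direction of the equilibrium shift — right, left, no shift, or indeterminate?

Dilution lowers every aqueous concentration by the same factor. Δn_aq = 3 − 5 = -2, so the system shifts toward the side with more dissolved moles — to the left.
Adding S₃ (aq), a reactant, drives the reaction to the right.
The individual effects push in opposite directions; without quantitative information the net direction cannot be determined.

cannot be determined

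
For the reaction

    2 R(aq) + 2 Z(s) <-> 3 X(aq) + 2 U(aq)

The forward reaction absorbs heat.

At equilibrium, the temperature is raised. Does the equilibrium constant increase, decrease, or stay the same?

increases

K depends on temperature via the van 't Hoff relation. The forward reaction is endothermic, so raising T increases K.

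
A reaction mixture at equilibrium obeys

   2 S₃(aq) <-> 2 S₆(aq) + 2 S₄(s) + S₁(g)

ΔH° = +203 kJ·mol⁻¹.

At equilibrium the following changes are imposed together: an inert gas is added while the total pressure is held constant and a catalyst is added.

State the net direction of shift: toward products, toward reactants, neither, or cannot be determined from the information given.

Adding inert gas at constant total pressure expands the volume and lowers every reacting partial pressure. With Δn_gas = 1 − 0 = +1, Q moves away from K toward the side with fewer gas moles, so the system shifts toward the side with more gas moles — to the right.
A catalyst speeds both forward and reverse rates equally; it changes neither Q nor K — no shift from this change.
Only the nonzero effect(s) matter; the net shift is to the right.

right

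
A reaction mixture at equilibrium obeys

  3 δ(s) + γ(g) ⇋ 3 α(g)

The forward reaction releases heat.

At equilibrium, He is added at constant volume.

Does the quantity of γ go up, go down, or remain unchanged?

At constant volume, adding an inert gas leaves every reacting species' partial pressure unchanged, so Q is unchanged — no shift from this change.
No net shift occurs, so the amount of γ is unchanged.

unchanged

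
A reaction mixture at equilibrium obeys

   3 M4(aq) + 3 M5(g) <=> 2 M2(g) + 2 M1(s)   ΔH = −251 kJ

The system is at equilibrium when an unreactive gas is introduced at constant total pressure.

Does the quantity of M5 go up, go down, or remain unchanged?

increases

Adding inert gas at constant total pressure expands the volume and lowers every reacting partial pressure. With Δn_gas = 2 − 3 = -1, Q moves away from K toward the side with fewer gas moles, so the system shifts toward the side with more gas moles — to the left.
The net shift is to the left. M5 is a reactant, so its amount increases.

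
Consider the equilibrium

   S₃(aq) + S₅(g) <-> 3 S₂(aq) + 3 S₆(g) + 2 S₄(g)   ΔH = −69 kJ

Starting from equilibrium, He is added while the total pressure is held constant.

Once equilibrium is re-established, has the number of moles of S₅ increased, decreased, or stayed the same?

Adding inert gas at constant total pressure expands the volume and lowers every reacting partial pressure. With Δn_gas = 5 − 1 = +4, Q moves away from K toward the side with fewer gas moles, so the system shifts toward the side with more gas moles — to the right.
The net shift is to the right. S₅ is a reactant, so its amount decreases.

decreases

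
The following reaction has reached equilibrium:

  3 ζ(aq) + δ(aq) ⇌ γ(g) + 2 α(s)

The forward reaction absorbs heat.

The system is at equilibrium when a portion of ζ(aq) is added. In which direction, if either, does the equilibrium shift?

right

Adding ζ (aq), a reactant, drives the reaction to the right.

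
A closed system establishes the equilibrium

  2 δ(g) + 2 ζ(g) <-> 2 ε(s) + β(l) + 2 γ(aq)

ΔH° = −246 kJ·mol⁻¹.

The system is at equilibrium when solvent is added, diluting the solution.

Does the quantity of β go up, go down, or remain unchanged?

Dilution lowers every aqueous concentration by the same factor. Δn_aq = 2 − 0 = +2, so the system shifts toward the side with more dissolved moles — to the right.
The net shift is to the right. β is a product, so its amount increases.

increases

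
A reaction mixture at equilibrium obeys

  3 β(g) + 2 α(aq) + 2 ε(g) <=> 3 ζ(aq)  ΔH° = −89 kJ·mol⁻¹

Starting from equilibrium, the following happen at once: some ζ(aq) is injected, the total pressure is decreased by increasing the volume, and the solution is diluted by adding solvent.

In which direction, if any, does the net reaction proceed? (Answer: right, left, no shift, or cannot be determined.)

Adding ζ (aq), a product, drives the reaction to the left.
Gas moles: reactants 5, products 0 (Δn_gas = -5). Expansion shifts the system toward the side with more moles of gas — to the left.
Dilution lowers every aqueous concentration by the same factor. Δn_aq = 3 − 2 = +1, so the system shifts toward the side with more dissolved moles — to the right.
The individual effects push in opposite directions; without quantitative information the net direction cannot be determined.

cannot be determined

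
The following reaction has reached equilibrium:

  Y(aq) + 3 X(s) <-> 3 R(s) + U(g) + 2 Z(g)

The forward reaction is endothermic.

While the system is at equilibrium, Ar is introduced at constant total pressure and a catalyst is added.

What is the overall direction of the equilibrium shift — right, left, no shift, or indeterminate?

right

Adding inert gas at constant total pressure expands the volume and lowers every reacting partial pressure. With Δn_gas = 3 − 0 = +3, Q moves away from K toward the side with fewer gas moles, so the system shifts toward the side with more gas moles — to the right.
A catalyst speeds both forward and reverse rates equally; it changes neither Q nor K — no shift from this change.
Only the nonzero effect(s) matter; the net shift is to the right.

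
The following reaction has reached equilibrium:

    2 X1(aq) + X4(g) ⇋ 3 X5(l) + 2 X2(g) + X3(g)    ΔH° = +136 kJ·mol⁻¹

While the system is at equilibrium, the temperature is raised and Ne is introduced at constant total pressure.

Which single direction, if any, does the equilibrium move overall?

The forward reaction is endothermic. Raising T favours the endothermic direction — shift to the right.
Adding inert gas at constant total pressure expands the volume and lowers every reacting partial pressure. With Δn_gas = 3 − 1 = +2, Q moves away from K toward the side with fewer gas moles, so the system shifts toward the side with more gas moles — to the right.
All effects act in the same direction — net shift to the right.

right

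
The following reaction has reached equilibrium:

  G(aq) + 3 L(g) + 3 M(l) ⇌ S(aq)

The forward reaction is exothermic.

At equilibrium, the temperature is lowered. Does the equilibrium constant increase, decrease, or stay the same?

K depends on temperature via the van 't Hoff relation. The forward reaction is exothermic, so lowering T increases K.

increases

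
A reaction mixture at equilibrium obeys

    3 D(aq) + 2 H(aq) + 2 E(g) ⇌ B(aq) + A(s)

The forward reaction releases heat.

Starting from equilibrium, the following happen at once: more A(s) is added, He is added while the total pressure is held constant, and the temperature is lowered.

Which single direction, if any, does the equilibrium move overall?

A is a pure solid; its activity is 1 regardless of amount, so Q is unaffected — no shift from this change.
Adding inert gas at constant total pressure expands the volume and lowers every reacting partial pressure. With Δn_gas = 0 − 2 = -2, Q moves away from K toward the side with fewer gas moles, so the system shifts toward the side with more gas moles — to the left.
The forward reaction is exothermic. Lowering T favours the exothermic direction — shift to the right.
The individual effects push in opposite directions; without quantitative information the net direction cannot be determined.

cannot be determined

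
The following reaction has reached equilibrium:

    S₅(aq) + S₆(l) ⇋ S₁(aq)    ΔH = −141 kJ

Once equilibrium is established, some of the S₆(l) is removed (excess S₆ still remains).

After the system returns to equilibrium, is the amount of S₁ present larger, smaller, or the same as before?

S₆ is a pure liquid; its activity is 1 regardless of amount, so Q is unaffected — no shift from this change.
No net shift occurs, so the amount of S₁ is unchanged.

unchanged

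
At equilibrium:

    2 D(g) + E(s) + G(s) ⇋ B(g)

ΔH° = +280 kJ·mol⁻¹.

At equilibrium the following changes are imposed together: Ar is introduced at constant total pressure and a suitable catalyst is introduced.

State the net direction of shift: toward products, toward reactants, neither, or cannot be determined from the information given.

Adding inert gas at constant total pressure expands the volume and lowers every reacting partial pressure. With Δn_gas = 1 − 2 = -1, Q moves away from K toward the side with fewer gas moles, so the system shifts toward the side with more gas moles — to the left.
A catalyst speeds both forward and reverse rates equally; it changes neither Q nor K — no shift from this change.
Only the nonzero effect(s) matter; the net shift is to the left.

left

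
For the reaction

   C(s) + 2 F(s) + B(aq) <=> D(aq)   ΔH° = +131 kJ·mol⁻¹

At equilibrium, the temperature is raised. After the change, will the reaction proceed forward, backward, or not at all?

right

The forward reaction is endothermic. Raising T favours the endothermic direction — shift to the right.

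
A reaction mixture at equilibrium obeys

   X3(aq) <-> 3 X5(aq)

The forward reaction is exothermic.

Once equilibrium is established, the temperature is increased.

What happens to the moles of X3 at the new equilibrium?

increases

The forward reaction is exothermic. Raising T favours the endothermic direction — shift to the left.
The net shift is to the left. X3 is a reactant, so its amount increases.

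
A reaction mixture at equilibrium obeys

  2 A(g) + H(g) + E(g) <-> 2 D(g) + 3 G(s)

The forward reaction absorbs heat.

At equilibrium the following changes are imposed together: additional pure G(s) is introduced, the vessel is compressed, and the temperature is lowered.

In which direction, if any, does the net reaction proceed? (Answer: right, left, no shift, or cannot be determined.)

G is a pure solid; its activity is 1 regardless of amount, so Q is unaffected — no shift from this change.
Gas moles: reactants 4, products 2 (Δn_gas = -2). Compression shifts the system toward the side with fewer moles of gas — to the right.
The forward reaction is endothermic. Lowering T favours the exothermic direction — shift to the left.
The individual effects push in opposite directions; without quantitative information the net direction cannot be determined.

cannot be determined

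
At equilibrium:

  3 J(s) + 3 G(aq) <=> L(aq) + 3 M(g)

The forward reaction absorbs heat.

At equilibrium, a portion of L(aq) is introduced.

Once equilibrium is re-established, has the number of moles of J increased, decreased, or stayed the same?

Adding L (aq), a product, drives the reaction to the left.
The net shift is to the left. J is a reactant, so its amount increases.

increases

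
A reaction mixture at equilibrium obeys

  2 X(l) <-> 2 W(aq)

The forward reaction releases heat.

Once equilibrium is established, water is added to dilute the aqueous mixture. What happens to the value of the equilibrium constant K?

The equilibrium constant depends only on temperature. This perturbation may move the position of equilibrium, but since T is unchanged, K itself is unchanged.

unchanged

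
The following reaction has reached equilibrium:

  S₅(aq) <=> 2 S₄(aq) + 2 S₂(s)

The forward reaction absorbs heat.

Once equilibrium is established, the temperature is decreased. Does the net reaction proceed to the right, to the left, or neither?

The forward reaction is endothermic. Lowering T favours the exothermic direction — shift to the left.

left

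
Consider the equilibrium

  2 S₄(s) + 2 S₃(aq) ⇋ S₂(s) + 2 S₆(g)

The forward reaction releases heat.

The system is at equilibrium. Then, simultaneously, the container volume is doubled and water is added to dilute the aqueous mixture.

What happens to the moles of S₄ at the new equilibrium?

cannot be determined

Gas moles: reactants 0, products 2 (Δn_gas = +2). Expansion shifts the system toward the side with more moles of gas — to the right.
Dilution lowers every aqueous concentration by the same factor. Δn_aq = 0 − 2 = -2, so the system shifts toward the side with more dissolved moles — to the left.
The two effects oppose each other, so the net shift — and hence the change in S₄ — cannot be determined from the given information.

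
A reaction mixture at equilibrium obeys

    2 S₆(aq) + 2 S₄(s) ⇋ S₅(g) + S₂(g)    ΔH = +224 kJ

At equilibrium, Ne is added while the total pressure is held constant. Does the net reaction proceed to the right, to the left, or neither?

Adding inert gas at constant total pressure expands the volume and lowers every reacting partial pressure. With Δn_gas = 2 − 0 = +2, Q moves away from K toward the side with fewer gas moles, so the system shifts toward the side with more gas moles — to the right.

right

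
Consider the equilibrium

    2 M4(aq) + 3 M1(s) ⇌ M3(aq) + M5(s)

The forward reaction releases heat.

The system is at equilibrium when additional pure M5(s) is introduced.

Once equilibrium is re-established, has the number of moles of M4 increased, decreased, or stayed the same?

M5 is a pure solid; its activity is 1 regardless of amount, so Q is unaffected — no shift from this change.
No net shift occurs, so the amount of M4 is unchanged.

unchanged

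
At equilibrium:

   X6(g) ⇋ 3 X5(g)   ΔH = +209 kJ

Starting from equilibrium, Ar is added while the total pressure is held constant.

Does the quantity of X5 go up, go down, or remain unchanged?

Adding inert gas at constant total pressure expands the volume and lowers every reacting partial pressure. With Δn_gas = 3 − 1 = +2, Q moves away from K toward the side with fewer gas moles, so the system shifts toward the side with more gas moles — to the right.
The net shift is to the right. X5 is a product, so its amount increases.

increases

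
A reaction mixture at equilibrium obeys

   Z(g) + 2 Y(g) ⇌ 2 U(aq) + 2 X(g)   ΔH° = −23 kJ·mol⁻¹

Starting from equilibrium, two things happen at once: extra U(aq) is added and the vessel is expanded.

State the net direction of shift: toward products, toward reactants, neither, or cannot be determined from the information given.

Adding U (aq), a product, drives the reaction to the left.
Gas moles: reactants 3, products 2 (Δn_gas = -1). Expansion shifts the system toward the side with more moles of gas — to the left.
All effects act in the same direction — net shift to the left.

left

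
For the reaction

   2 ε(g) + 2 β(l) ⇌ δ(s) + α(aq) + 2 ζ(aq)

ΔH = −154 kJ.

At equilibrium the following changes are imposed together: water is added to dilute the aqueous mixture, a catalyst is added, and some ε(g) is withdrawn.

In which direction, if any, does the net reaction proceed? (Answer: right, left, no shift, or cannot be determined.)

Dilution lowers every aqueous concentration by the same factor. Δn_aq = 3 − 0 = +3, so the system shifts toward the side with more dissolved moles — to the right.
A catalyst speeds both forward and reverse rates equally; it changes neither Q nor K — no shift from this change.
Removing ε (g), a reactant, drives the reaction to the left.
The individual effects push in opposite directions; without quantitative information the net direction cannot be determined.

cannot be determined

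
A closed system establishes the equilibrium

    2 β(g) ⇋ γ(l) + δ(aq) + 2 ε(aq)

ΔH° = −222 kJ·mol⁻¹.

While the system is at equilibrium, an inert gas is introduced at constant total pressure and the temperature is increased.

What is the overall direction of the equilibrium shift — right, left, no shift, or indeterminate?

Adding inert gas at constant total pressure expands the volume and lowers every reacting partial pressure. With Δn_gas = 0 − 2 = -2, Q moves away from K toward the side with fewer gas moles, so the system shifts toward the side with more gas moles — to the left.
The forward reaction is exothermic. Raising T favours the endothermic direction — shift to the left.
All effects act in the same direction — net shift to the left.

left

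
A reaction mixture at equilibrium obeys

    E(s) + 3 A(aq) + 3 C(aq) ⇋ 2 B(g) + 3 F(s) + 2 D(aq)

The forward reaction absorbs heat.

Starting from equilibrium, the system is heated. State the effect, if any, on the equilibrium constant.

increases

K depends on temperature via the van 't Hoff relation. The forward reaction is endothermic, so raising T increases K.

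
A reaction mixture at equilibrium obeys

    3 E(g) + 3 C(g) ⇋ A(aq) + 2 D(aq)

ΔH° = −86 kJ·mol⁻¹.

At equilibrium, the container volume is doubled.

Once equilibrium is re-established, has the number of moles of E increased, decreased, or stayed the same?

Gas moles: reactants 6, products 0 (Δn_gas = -6). Expansion shifts the system toward the side with more moles of gas — to the left.
The net shift is to the left. E is a reactant, so its amount increases.

increases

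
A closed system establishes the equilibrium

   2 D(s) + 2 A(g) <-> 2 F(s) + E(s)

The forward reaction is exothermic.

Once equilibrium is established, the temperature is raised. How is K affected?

decreases

K depends on temperature via the van 't Hoff relation. The forward reaction is exothermic, so raising T decreases K.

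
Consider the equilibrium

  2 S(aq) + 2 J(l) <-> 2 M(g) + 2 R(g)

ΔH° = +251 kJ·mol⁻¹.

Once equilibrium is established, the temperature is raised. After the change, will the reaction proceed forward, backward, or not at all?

The forward reaction is endothermic. Raising T favours the endothermic direction — shift to the right.

right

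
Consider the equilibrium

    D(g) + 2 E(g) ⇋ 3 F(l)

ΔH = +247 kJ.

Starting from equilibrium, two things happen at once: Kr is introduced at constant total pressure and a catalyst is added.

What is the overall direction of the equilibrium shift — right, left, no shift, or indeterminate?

Adding inert gas at constant total pressure expands the volume and lowers every reacting partial pressure. With Δn_gas = 0 − 3 = -3, Q moves away from K toward the side with fewer gas moles, so the system shifts toward the side with more gas moles — to the left.
A catalyst speeds both forward and reverse rates equally; it changes neither Q nor K — no shift from this change.
Only the nonzero effect(s) matter; the net shift is to the left.

left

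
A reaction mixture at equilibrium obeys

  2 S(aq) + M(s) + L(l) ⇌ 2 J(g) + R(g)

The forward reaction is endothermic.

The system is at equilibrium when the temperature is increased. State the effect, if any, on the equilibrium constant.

K depends on temperature via the van 't Hoff relation. The forward reaction is endothermic, so raising T increases K.

increases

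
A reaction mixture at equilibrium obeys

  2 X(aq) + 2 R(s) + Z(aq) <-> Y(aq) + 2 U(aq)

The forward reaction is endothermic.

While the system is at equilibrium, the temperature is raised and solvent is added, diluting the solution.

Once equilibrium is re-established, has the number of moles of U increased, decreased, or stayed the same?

increases

The forward reaction is endothermic. Raising T favours the endothermic direction — shift to the right.
Dilution scales every aqueous concentration by the same factor. Δn_aq = 3 − 3 = 0, so Q is unchanged — no shift.
The net shift is to the right. U is a product, so its amount increases.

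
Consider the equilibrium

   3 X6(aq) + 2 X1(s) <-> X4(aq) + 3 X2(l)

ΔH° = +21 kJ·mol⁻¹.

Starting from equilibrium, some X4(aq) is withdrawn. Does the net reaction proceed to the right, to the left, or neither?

right

Removing X4 (aq), a product, drives the reaction to the right.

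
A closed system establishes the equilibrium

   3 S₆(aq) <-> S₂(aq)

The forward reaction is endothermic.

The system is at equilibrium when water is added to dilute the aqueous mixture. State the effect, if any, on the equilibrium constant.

The equilibrium constant depends only on temperature. This perturbation may move the position of equilibrium, but since T is unchanged, K itself is unchanged.

unchanged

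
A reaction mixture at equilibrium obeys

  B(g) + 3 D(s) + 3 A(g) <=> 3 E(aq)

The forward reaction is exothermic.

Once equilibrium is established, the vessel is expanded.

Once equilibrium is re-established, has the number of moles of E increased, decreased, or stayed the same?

Gas moles: reactants 4, products 0 (Δn_gas = -4). Expansion shifts the system toward the side with more moles of gas — to the left.
The net shift is to the left. E is a product, so its amount decreases.

decreases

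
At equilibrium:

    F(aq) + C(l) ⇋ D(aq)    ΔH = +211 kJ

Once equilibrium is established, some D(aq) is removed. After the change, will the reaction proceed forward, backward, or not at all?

right

Removing D (aq), a product, drives the reaction to the right.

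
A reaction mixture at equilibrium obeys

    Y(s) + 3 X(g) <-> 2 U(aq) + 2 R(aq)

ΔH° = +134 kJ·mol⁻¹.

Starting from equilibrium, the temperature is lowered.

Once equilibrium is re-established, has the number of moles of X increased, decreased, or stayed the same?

The forward reaction is endothermic. Lowering T favours the exothermic direction — shift to the left.
The net shift is to the left. X is a reactant, so its amount increases.

increases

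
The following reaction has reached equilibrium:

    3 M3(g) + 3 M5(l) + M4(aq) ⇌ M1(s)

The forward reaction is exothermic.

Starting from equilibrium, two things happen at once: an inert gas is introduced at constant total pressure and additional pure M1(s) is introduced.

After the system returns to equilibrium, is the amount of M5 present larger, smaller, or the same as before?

increases

Adding inert gas at constant total pressure expands the volume and lowers every reacting partial pressure. With Δn_gas = 0 − 3 = -3, Q moves away from K toward the side with fewer gas moles, so the system shifts toward the side with more gas moles — to the left.
M1 is a pure solid; its activity is 1 regardless of amount, so Q is unaffected — no shift from this change.
The net shift is to the left. M5 is a reactant, so its amount increases.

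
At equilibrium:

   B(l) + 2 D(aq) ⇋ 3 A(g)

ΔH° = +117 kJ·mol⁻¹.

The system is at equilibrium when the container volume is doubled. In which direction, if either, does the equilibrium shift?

right

Gas moles: reactants 0, products 3 (Δn_gas = +3). Expansion shifts the system toward the side with more moles of gas — to the right.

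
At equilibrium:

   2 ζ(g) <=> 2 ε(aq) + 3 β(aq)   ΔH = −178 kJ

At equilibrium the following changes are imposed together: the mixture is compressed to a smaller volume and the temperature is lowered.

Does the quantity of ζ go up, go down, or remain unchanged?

decreases

Gas moles: reactants 2, products 0 (Δn_gas = -2). Compression shifts the system toward the side with fewer moles of gas — to the right.
The forward reaction is exothermic. Lowering T favours the exothermic direction — shift to the right.
The net shift is to the right. ζ is a reactant, so its amount decreases.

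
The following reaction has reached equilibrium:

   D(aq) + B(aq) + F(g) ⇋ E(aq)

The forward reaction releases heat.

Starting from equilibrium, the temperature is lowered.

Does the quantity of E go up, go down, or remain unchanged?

increases

The forward reaction is exothermic. Lowering T favours the exothermic direction — shift to the right.
The net shift is to the right. E is a product, so its amount increases.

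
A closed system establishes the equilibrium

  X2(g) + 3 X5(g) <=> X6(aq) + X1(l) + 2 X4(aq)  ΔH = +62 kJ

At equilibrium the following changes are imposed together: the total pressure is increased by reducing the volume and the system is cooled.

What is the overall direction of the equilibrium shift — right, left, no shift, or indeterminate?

cannot be determined

Gas moles: reactants 4, products 0 (Δn_gas = -4). Compression shifts the system toward the side with fewer moles of gas — to the right.
The forward reaction is endothermic. Lowering T favours the exothermic direction — shift to the left.
The individual effects push in opposite directions; without quantitative information the net direction cannot be determined.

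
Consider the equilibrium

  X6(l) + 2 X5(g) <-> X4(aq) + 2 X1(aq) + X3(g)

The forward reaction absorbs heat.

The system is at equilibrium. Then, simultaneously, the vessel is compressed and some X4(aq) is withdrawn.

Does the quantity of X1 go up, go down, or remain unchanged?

Gas moles: reactants 2, products 1 (Δn_gas = -1). Compression shifts the system toward the side with fewer moles of gas — to the right.
Removing X4 (aq), a product, drives the reaction to the right.
The net shift is to the right. X1 is a product, so its amount increases.

increases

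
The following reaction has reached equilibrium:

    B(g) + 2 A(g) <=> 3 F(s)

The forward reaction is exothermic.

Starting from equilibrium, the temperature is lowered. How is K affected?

K depends on temperature via the van 't Hoff relation. The forward reaction is exothermic, so lowering T increases K.

increases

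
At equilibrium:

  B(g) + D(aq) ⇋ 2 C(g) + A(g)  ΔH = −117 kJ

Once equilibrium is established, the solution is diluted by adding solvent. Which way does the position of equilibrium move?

left

Dilution lowers every aqueous concentration by the same factor. Δn_aq = 0 − 1 = -1, so the system shifts toward the side with more dissolved moles — to the left.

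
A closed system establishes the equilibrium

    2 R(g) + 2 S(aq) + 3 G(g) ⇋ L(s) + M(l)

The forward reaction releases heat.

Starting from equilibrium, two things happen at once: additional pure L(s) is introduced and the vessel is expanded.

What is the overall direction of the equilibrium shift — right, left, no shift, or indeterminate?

L is a pure solid; its activity is 1 regardless of amount, so Q is unaffected — no shift from this change.
Gas moles: reactants 5, products 0 (Δn_gas = -5). Expansion shifts the system toward the side with more moles of gas — to the left.
Only the nonzero effect(s) matter; the net shift is to the left.

left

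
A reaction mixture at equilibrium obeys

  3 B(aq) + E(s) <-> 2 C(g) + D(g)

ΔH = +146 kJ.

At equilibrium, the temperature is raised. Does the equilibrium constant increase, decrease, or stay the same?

K depends on temperature via the van 't Hoff relation. The forward reaction is endothermic, so raising T increases K.

increases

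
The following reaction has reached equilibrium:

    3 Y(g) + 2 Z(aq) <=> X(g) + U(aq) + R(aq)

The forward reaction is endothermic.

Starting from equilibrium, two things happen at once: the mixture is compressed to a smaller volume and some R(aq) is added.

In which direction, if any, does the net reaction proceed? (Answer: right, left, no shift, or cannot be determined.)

Gas moles: reactants 3, products 1 (Δn_gas = -2). Compression shifts the system toward the side with fewer moles of gas — to the right.
Adding R (aq), a product, drives the reaction to the left.
The individual effects push in opposite directions; without quantitative information the net direction cannot be determined.

cannot be determined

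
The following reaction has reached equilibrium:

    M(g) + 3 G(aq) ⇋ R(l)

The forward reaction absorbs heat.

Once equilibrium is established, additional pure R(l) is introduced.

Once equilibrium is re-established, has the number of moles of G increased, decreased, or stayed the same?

unchanged

R is a pure liquid; its activity is 1 regardless of amount, so Q is unaffected — no shift from this change.
No net shift occurs, so the amount of G is unchanged.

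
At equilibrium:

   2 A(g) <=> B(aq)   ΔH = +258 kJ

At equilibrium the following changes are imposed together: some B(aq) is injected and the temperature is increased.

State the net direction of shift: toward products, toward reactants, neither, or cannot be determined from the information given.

Adding B (aq), a product, drives the reaction to the left.
The forward reaction is endothermic. Raising T favours the endothermic direction — shift to the right.
The individual effects push in opposite directions; without quantitative information the net direction cannot be determined.

cannot be determined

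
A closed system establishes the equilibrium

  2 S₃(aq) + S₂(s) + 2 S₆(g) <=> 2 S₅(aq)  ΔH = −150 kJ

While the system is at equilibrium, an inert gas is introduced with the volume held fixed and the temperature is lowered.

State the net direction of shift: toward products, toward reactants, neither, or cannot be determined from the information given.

At constant volume, adding an inert gas leaves every reacting species' partial pressure unchanged, so Q is unchanged — no shift from this change.
The forward reaction is exothermic. Lowering T favours the exothermic direction — shift to the right.
Only the nonzero effect(s) matter; the net shift is to the right.

right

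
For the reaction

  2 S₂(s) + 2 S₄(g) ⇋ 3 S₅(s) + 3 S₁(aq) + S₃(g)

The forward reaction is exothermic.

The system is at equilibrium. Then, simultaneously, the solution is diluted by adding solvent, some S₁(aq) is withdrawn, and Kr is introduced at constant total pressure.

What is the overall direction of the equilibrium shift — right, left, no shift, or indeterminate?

Dilution lowers every aqueous concentration by the same factor. Δn_aq = 3 − 0 = +3, so the system shifts toward the side with more dissolved moles — to the right.
Removing S₁ (aq), a product, drives the reaction to the right.
Adding inert gas at constant total pressure expands the volume and lowers every reacting partial pressure. With Δn_gas = 1 − 2 = -1, Q moves away from K toward the side with fewer gas moles, so the system shifts toward the side with more gas moles — to the left.
The individual effects push in opposite directions; without quantitative information the net direction cannot be determined.

cannot be determined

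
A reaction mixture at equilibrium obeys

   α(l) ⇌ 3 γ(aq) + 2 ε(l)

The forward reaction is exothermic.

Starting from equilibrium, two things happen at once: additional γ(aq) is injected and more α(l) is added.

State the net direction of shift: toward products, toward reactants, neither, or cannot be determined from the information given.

Adding γ (aq), a product, drives the reaction to the left.
α is a pure liquid; its activity is 1 regardless of amount, so Q is unaffected — no shift from this change.
Only the nonzero effect(s) matter; the net shift is to the left.

left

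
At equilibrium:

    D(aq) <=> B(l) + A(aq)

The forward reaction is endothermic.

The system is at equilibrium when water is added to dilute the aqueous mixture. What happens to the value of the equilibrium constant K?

unchanged

The equilibrium constant depends only on temperature. This perturbation changes neither the position of equilibrium nor K.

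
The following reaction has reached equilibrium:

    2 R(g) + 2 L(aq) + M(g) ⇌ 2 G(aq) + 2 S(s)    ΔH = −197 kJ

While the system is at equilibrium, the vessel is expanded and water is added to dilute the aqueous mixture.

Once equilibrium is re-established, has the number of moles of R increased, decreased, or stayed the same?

Gas moles: reactants 3, products 0 (Δn_gas = -3). Expansion shifts the system toward the side with more moles of gas — to the left.
Dilution scales every aqueous concentration by the same factor. Δn_aq = 2 − 2 = 0, so Q is unchanged — no shift.
The net shift is to the left. R is a reactant, so its amount increases.

increases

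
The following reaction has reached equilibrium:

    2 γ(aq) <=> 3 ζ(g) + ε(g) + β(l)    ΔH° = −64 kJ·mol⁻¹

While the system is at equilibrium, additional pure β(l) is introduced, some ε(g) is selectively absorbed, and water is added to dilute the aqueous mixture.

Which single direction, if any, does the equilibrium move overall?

β is a pure liquid; its activity is 1 regardless of amount, so Q is unaffected — no shift from this change.
Removing ε (g), a product, drives the reaction to the right.
Dilution lowers every aqueous concentration by the same factor. Δn_aq = 0 − 2 = -2, so the system shifts toward the side with more dissolved moles — to the left.
The individual effects push in opposite directions; without quantitative information the net direction cannot be determined.

cannot be determined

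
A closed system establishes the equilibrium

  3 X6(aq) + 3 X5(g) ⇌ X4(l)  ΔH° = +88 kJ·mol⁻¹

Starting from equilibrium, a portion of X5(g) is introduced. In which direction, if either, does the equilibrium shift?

Adding X5 (g), a reactant, drives the reaction to the right.

right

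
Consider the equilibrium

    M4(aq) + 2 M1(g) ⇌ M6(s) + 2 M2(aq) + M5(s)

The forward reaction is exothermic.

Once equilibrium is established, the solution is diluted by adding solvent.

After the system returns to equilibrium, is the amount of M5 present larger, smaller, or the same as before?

Dilution lowers every aqueous concentration by the same factor. Δn_aq = 2 − 1 = +1, so the system shifts toward the side with more dissolved moles — to the right.
The net shift is to the right. M5 is a product, so its amount increases.

increases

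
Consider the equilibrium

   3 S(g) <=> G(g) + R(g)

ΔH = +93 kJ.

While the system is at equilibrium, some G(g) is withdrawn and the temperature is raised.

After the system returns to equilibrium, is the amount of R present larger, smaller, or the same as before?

Removing G (g), a product, drives the reaction to the right.
The forward reaction is endothermic. Raising T favours the endothermic direction — shift to the right.
The net shift is to the right. R is a product, so its amount increases.

increases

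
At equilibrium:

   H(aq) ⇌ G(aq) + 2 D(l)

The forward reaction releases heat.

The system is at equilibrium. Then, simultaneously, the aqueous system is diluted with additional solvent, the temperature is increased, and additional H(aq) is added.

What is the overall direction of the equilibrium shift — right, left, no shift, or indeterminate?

cannot be determined

Dilution scales every aqueous concentration by the same factor. Δn_aq = 1 − 1 = 0, so Q is unchanged — no shift.
The forward reaction is exothermic. Raising T favours the endothermic direction — shift to the left.
Adding H (aq), a reactant, drives the reaction to the right.
The individual effects push in opposite directions; without quantitative information the net direction cannot be determined.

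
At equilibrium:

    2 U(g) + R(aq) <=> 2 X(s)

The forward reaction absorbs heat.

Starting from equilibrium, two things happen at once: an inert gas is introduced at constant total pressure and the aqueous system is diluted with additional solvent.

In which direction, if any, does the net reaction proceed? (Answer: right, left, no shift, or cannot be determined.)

Adding inert gas at constant total pressure expands the volume and lowers every reacting partial pressure. With Δn_gas = 0 − 2 = -2, Q moves away from K toward the side with fewer gas moles, so the system shifts toward the side with more gas moles — to the left.
Dilution lowers every aqueous concentration by the same factor. Δn_aq = 0 − 1 = -1, so the system shifts toward the side with more dissolved moles — to the left.
All effects act in the same direction — net shift to the left.

left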